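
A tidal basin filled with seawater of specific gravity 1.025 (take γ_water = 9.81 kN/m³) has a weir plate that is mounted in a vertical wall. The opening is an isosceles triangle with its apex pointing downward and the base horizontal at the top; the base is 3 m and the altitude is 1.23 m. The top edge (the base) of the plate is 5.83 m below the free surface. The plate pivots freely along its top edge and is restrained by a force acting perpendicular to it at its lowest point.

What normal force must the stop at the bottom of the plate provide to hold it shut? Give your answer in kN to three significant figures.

γ = 1.025 × 9.81 = 10.05525 kN/m³.
With the apex down, the centroid sits h/3 = 1.23/3 = 0.41 m below the base (the top edge), so the centroid depth is h_c = 5.83 + 0.41 = 6.24 m.
A = ½ × 3 × 1.23 = 1.845 m².
Resultant F = γ·h_c·A = 10.05525 × 6.24 × 1.845 = 115.764 kN.
I_c = b·h³/36 = 3 × 1.23³/36 = 0.155072 m⁴.
Centre of pressure: y_p = y_c + I_c/(y_c·A) = 6.24 + 0.155072/(6.24 × 1.845) = 6.24 + 0.0134695 = 6.25347 m along the plane.
The resultant acts 0.41 + 0.0134695 = 0.423469 m (along the plate) below the hinge at the top edge, so the moment about the hinge is M = F × 0.423469 = 115.764 × 0.423469 = 49.0225 kN·m.
A normal force at the bottom, 1.23 m from the hinge, must supply this moment: P = 49.0225/1.23 = 39.8557 kN.

P ≈ 39.9 kN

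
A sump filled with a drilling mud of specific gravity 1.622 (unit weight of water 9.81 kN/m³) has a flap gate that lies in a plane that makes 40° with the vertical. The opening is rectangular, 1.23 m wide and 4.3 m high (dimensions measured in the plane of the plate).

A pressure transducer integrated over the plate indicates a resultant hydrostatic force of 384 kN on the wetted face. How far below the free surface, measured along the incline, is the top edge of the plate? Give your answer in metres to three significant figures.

γ = 1.622 × 9.81 = 15.91182 kN/m³.
A = 1.23 × 4.3 = 5.289 m².
From F = γ·h_c·A, the centroid depth is h_c = 384/(15.91182 × 5.289) = 4.56287 m.
The plate makes 40° with the vertical, i.e. θ = 90° − 40° = 50° to the horizontal. Measuring y along the incline from the free-surface line, vertical depth h = y·sinθ with sinθ = 0.766044.
Along the incline, y_c = h_c/sinθ = 4.56287/0.766044 = 5.95641 m.
The centroid lies 4.3/2 = 2.15 m below the top edge, so the top edge sits at y_top = 5.95641 − 2.15 = 3.80641 m along the incline.

y_top ≈ 3.81 m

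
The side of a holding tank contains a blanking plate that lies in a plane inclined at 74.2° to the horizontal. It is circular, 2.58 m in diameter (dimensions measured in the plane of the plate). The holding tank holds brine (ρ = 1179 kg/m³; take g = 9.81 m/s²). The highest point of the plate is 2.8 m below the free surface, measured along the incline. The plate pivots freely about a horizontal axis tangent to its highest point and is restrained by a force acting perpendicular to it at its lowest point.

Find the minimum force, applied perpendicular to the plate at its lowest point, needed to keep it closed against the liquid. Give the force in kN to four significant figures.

γ = ρg = 1179 × 9.81 / 1000 = 11.56599 kN/m³.
Let θ = 74.2° be the plate's angle to the horizontal; measure y along the incline from where the plane meets the free surface. Vertical depth h = y·sinθ with sinθ = 0.962218.
The centroid is at the centre, 1.29 m below the top of the plate, so y_c = 2.8 + 1.29 = 4.09 m and h_c = 4.09 × 0.962218 = 3.93547 m.
A = π(1.29)² = 5.22792 m².
Resultant F = γ·h_c·A = 11.56599 × 3.93547 × 5.22792 = 237.962 kN.
I_c = πr⁴/4 = π × 1.29⁴/4 = 2.17495 m⁴.
Centre of pressure: y_p = y_c + I_c/(y_c·A) = 4.09 + 2.17495/(4.09 × 5.22792) = 4.09 + 0.101718 = 4.19172 m along the plane.
The resultant acts 1.29 + 0.101718 = 1.39172 m (along the plate) below the hinge at the top edge, so the moment about the hinge is M = F × 1.39172 = 237.962 × 1.39172 = 331.176 kN·m.
A normal force at the bottom, 2.58 m from the hinge, must supply this moment: P = 331.176/2.58 = 128.363 kN.

P ≈ 128.4 kN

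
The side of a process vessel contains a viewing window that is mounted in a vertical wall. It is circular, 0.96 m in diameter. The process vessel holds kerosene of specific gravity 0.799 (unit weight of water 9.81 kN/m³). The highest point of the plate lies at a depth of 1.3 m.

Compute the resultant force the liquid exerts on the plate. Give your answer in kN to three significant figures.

γ = 0.799 × 9.81 = 7.83819 kN/m³.
The centroid is at the centre, 0.48 m below the top of the plate, so the centroid depth is h_c = 1.3 + 0.48 = 1.78 m.
A = π(0.48)² = 0.723823 m².
Resultant F = γ·h_c·A = 7.83819 × 1.78 × 0.723823 = 10.0988 kN.

F ≈ 10.1 kN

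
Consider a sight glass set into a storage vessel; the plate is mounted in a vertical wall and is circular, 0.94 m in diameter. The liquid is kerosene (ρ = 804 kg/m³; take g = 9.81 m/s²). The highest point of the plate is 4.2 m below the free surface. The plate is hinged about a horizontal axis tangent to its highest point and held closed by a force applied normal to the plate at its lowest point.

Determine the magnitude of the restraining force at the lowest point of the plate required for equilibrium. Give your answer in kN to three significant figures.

γ = ρg = 804 × 9.81 / 1000 = 7.88724 kN/m³.
The centroid is at the centre, 0.47 m below the top of the plate, so the centroid depth is h_c = 4.2 + 0.47 = 4.67 m.
A = π(0.47)² = 0.693978 m².
Resultant F = γ·h_c·A = 7.88724 × 4.67 × 0.693978 = 25.5616 kN.
I_c = πr⁴/4 = π × 0.47⁴/4 = 0.0383249 m⁴.
Centre of pressure: y_p = y_c + I_c/(y_c·A) = 4.67 + 0.0383249/(4.67 × 0.693978) = 4.67 + 0.0118255 = 4.68183 m along the plane.
The resultant acts 0.47 + 0.0118255 = 0.481825 m (along the plate) below the hinge at the top edge, so the moment about the hinge is M = F × 0.481825 = 25.5616 × 0.481825 = 12.3162 kN·m.
A normal force at the bottom, 0.94 m from the hinge, must supply this moment: P = 12.3162/0.94 = 13.1023 kN.

P ≈ 13.1 kN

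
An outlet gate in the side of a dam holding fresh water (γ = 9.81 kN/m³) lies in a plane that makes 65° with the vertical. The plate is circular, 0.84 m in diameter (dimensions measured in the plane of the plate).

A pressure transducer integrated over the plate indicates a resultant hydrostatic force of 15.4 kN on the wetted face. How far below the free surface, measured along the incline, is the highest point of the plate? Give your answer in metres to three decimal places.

y_top ≈ 6.283 m

γ = 9.81 kN/m³.
A = π(0.42)² = 0.554177 m².
From F = γ·h_c·A, the centroid depth is h_c = 15.4/(9.81 × 0.554177) = 2.83272 m.
The plate makes 65° with the vertical, i.e. θ = 90° − 65° = 25° to the horizontal. Measuring y along the incline from the free-surface line, vertical depth h = y·sinθ with sinθ = 0.422618.
Along the incline, y_c = h_c/sinθ = 2.83272/0.422618 = 6.70279 m.
The centroid is at the centre, 0.42 m below the top of the plate, so the highest point sits at y_top = 6.70279 − 0.42 = 6.28279 m along the incline.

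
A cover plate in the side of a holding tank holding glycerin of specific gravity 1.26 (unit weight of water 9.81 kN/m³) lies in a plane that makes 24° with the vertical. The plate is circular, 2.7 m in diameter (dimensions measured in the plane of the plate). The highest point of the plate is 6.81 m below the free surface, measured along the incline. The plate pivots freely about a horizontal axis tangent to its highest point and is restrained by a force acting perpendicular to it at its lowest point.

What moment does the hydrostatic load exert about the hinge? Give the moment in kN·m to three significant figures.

γ = 1.26 × 9.81 = 12.3606 kN/m³.
The plate makes 24° with the vertical, i.e. θ = 90° − 24° = 66° to the horizontal. Measuring y along the incline from the free-surface line, vertical depth h = y·sinθ with sinθ = 0.913545.
The centroid is at the centre, 1.35 m below the top of the plate, so y_c = 6.81 + 1.35 = 8.16 m and h_c = 8.16 × 0.913545 = 7.45453 m.
A = π(1.35)² = 5.72555 m².
Resultant F = γ·h_c·A = 12.3606 × 7.45453 × 5.72555 = 527.566 kN.
I_c = πr⁴/4 = π × 1.35⁴/4 = 2.6087 m⁴.
Centre of pressure: y_p = y_c + I_c/(y_c·A) = 8.16 + 2.6087/(8.16 × 5.72555) = 8.16 + 0.0558363 = 8.21584 m along the plane.
The resultant acts 1.35 + 0.0558363 = 1.40584 m (along the plate) below the hinge at the top edge, so the moment about the hinge is M = F × 1.40584 = 527.566 × 1.40584 = 741.673 kN·m.

M ≈ 742 kN·m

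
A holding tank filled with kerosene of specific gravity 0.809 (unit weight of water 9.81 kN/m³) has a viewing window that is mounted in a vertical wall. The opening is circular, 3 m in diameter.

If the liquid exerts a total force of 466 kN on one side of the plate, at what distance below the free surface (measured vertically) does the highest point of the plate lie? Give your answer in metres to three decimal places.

γ = 0.809 × 9.81 = 7.93629 kN/m³.
A = π(1.5)² = 7.06858 m².
From F = γ·h_c·A, the centroid depth is h_c = 466/(7.93629 × 7.06858) = 8.30685 m.
The centroid is at the centre, 1.5 m below the top of the plate, so the highest point sits at h_top = 8.30685 − 1.5 = 6.80685 m below the surface.

d_top ≈ 6.807 m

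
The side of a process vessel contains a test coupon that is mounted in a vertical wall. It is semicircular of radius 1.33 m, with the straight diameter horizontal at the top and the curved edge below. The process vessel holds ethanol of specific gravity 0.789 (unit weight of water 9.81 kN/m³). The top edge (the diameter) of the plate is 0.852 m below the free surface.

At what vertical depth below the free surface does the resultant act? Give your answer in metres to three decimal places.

γ = 0.789 × 9.81 = 7.74009 kN/m³.
The centroid of a semicircle lies 4r/(3π) = 0.56447 m from the diameter, here below the top edge, so the centroid depth is h_c = 0.852 + 0.56447 = 1.41647 m.
A = πr²/2 = π × 1.33²/2 = 2.77858 m².
Resultant F = γ·h_c·A = 7.74009 × 1.41647 × 2.77858 = 30.4633 kN.
I_c = (π/8 − 8/(9π))·r⁴ = 0.109757 × 1.33⁴ = 0.34343 m⁴.
Centre of pressure: y_p = y_c + I_c/(y_c·A) = 1.41647 + 0.34343/(1.41647 × 2.77858) = 1.41647 + 0.0872585 = 1.50373 m along the plane.

h_p = 1.504 m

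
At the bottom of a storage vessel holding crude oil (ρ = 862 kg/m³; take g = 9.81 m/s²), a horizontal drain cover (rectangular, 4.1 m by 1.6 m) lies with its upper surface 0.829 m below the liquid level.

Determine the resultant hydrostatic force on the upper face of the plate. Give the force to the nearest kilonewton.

F ≈ 46 kN

γ = ρg = 862 × 9.81 / 1000 = 8.45622 kN/m³.
The plate is horizontal, so pressure is uniform at p = γ·h = 8.45622 × 0.829 = 7.01021 kN/m².
A = 4.1 × 1.6 = 6.56 m².
F = p·A = 7.01021 × 6.56 = 45.987 kN.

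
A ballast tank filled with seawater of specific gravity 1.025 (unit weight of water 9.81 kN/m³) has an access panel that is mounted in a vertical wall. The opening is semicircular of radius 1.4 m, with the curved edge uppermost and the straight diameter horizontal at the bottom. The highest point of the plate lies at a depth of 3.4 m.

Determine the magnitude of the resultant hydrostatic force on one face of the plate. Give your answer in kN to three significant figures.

F ≈ 130 kN

γ = 1.025 × 9.81 = 10.05525 kN/m³.
The centroid lies 4r/(3π) = 0.594178 m above the diameter, so r − 4r/(3π) = 1.4 − 0.594178 = 0.805822 m below the topmost point, so the centroid depth is h_c = 3.4 + 0.805822 = 4.20582 m.
A = πr²/2 = π × 1.4²/2 = 3.07876 m².
Resultant F = γ·h_c·A = 10.05525 × 4.20582 × 3.07876 = 130.203 kN.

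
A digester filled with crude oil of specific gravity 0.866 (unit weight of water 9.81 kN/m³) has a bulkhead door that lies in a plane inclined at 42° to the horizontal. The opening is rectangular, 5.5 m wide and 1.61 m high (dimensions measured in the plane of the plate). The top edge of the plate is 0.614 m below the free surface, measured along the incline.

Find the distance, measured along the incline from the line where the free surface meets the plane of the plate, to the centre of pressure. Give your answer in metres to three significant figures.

y_p = 1.57 m

γ = 0.866 × 9.81 = 8.49546 kN/m³.
Let θ = 42° be the plate's angle to the horizontal; measure y along the incline from where the plane meets the free surface. Vertical depth h = y·sinθ with sinθ = 0.669131.
The centroid lies 1.61/2 = 0.805 m below the top edge, so y_c = 0.614 + 0.805 = 1.419 m and h_c = 1.419 × 0.669131 = 0.949497 m.
A = 5.5 × 1.61 = 8.855 m².
Resultant F = γ·h_c·A = 8.49546 × 0.949497 × 8.855 = 71.4281 kN.
I_c = b·h³/12 = 5.5 × 1.61³/12 = 1.91275 m⁴.
Centre of pressure: y_p = y_c + I_c/(y_c·A) = 1.419 + 1.91275/(1.419 × 8.855) = 1.419 + 0.152225 = 1.57123 m along the plane.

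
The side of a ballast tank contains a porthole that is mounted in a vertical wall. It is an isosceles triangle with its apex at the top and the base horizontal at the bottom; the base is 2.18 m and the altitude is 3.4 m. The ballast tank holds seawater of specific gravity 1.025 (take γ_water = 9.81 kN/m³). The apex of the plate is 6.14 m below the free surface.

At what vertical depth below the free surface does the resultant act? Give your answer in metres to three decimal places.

h_p = 8.483 m

γ = 1.025 × 9.81 = 10.05525 kN/m³.
With the apex up, the centroid sits 2h/3 = 2 × 3.4/3 = 2.26667 m below the apex, so the centroid depth is h_c = 6.14 + 2.26667 = 8.40667 m.
A = ½ × 2.18 × 3.4 = 3.706 m².
Resultant F = γ·h_c·A = 10.05525 × 8.40667 × 3.706 = 313.273 kN.
I_c = b·h³/36 = 2.18 × 3.4³/36 = 2.38008 m⁴.
Centre of pressure: y_p = y_c + I_c/(y_c·A) = 8.40667 + 2.38008/(8.40667 × 3.706) = 8.40667 + 0.0763945 = 8.48306 m along the plane.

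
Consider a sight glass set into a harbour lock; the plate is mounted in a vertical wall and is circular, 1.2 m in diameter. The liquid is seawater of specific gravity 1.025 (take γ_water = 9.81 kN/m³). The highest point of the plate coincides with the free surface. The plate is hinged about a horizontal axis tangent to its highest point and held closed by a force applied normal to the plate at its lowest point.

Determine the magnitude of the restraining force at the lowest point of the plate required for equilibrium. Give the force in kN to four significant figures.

γ = 1.025 × 9.81 = 10.05525 kN/m³.
The centroid is at the centre, 0.6 m below the top of the plate, so the centroid depth is h_c = 0.6 m.
A = π(0.6)² = 1.13097 m².
Resultant F = γ·h_c·A = 10.05525 × 0.6 × 1.13097 = 6.82331 kN.
I_c = πr⁴/4 = π × 0.6⁴/4 = 0.101788 m⁴.
Centre of pressure: y_p = y_c + I_c/(y_c·A) = 0.6 + 0.101788/(0.6 × 1.13097) = 0.6 + 0.150001 = 0.750001 m along the plane.
The resultant acts 0.6 + 0.150001 = 0.750001 m (along the plate) below the hinge at the top edge, so the moment about the hinge is M = F × 0.750001 = 6.82331 × 0.750001 = 5.11749 kN·m.
A normal force at the bottom, 1.2 m from the hinge, must supply this moment: P = 5.11749/1.2 = 4.26458 kN.

P ≈ 4.265 kN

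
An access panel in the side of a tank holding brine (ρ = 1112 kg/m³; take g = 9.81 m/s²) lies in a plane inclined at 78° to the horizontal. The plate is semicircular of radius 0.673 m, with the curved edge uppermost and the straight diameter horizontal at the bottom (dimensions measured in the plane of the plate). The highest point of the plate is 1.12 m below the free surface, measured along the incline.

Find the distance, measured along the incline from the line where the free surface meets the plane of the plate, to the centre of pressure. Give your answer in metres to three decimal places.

γ = ρg = 1112 × 9.81 / 1000 = 10.90872 kN/m³.
Let θ = 78° be the plate's angle to the horizontal; measure y along the incline from where the plane meets the free surface. Vertical depth h = y·sinθ with sinθ = 0.978148.
The centroid lies 4r/(3π) = 0.28563 m above the diameter, so r − 4r/(3π) = 0.673 − 0.28563 = 0.38737 m below the topmost point, so y_c = 1.12 + 0.38737 = 1.50737 m and h_c = 1.50737 × 0.978148 = 1.47443 m.
A = πr²/2 = π × 0.673²/2 = 0.711459 m².
Resultant F = γ·h_c·A = 10.90872 × 1.47443 × 0.711459 = 11.4432 kN.
I_c = (π/8 − 8/(9π))·r⁴ = 0.109757 × 0.673⁴ = 0.0225161 m⁴.
Centre of pressure: y_p = y_c + I_c/(y_c·A) = 1.50737 + 0.0225161/(1.50737 × 0.711459) = 1.50737 + 0.0209954 = 1.52837 m along the plane.

y_p = 1.528 m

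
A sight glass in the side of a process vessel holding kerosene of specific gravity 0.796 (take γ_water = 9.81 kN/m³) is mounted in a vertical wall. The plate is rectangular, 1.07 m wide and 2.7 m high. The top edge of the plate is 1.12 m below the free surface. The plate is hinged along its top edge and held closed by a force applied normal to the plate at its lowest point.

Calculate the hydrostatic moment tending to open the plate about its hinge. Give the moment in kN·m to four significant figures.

γ = 0.796 × 9.81 = 7.80876 kN/m³.
The centroid lies 2.7/2 = 1.35 m below the top edge, so the centroid depth is h_c = 1.12 + 1.35 = 2.47 m.
A = 1.07 × 2.7 = 2.889 m².
Resultant F = γ·h_c·A = 7.80876 × 2.47 × 2.889 = 55.722 kN.
I_c = b·h³/12 = 1.07 × 2.7³/12 = 1.75507 m⁴.
Centre of pressure: y_p = y_c + I_c/(y_c·A) = 2.47 + 1.75507/(2.47 × 2.889) = 2.47 + 0.245952 = 2.71595 m along the plane.
The resultant acts 1.35 + 0.245952 = 1.59595 m (along the plate) below the hinge at the top edge, so the moment about the hinge is M = F × 1.59595 = 55.722 × 1.59595 = 88.9295 kN·m.

M ≈ 88.93 kN·m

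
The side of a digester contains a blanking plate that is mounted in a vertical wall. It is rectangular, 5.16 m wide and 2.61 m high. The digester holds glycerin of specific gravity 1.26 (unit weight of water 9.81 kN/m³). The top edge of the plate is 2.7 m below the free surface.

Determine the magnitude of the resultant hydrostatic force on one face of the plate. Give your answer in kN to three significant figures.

F ≈ 667 kN

γ = 1.26 × 9.81 = 12.3606 kN/m³.
The centroid lies 2.61/2 = 1.305 m below the top edge, so the centroid depth is h_c = 2.7 + 1.305 = 4.005 m.
A = 5.16 × 2.61 = 13.4676 m².
Resultant F = γ·h_c·A = 12.3606 × 4.005 × 13.4676 = 666.703 kN.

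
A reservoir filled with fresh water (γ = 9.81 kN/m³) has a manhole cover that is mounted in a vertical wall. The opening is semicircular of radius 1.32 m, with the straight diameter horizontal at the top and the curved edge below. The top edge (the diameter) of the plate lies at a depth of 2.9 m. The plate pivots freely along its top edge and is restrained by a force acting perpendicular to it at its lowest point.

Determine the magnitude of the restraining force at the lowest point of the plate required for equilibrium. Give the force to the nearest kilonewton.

γ = 9.81 kN/m³.
The centroid of a semicircle lies 4r/(3π) = 0.560225 m from the diameter, here below the top edge, so the centroid depth is h_c = 2.9 + 0.560225 = 3.46022 m.
A = πr²/2 = π × 1.32²/2 = 2.73696 m².
Resultant F = γ·h_c·A = 9.81 × 3.46022 × 2.73696 = 92.9054 kN.
I_c = (π/8 − 8/(9π))·r⁴ = 0.109757 × 1.32⁴ = 0.333218 m⁴.
Centre of pressure: y_p = y_c + I_c/(y_c·A) = 3.46022 + 0.333218/(3.46022 × 2.73696) = 3.46022 + 0.0351849 = 3.4954 m along the plane.
The resultant acts 0.560225 + 0.0351849 = 0.59541 m (along the plate) below the hinge at the top edge, so the moment about the hinge is M = F × 0.59541 = 92.9054 × 0.59541 = 55.3168 kN·m.
A normal force at the bottom, 1.32 m from the hinge, must supply this moment: P = 55.3168/1.32 = 41.9067 kN.

P ≈ 42 kN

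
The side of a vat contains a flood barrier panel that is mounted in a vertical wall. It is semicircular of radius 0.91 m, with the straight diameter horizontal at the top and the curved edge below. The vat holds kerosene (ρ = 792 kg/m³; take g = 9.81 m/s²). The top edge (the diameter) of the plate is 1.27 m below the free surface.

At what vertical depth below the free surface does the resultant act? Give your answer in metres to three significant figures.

γ = ρg = 792 × 9.81 / 1000 = 7.76952 kN/m³.
The centroid of a semicircle lies 4r/(3π) = 0.386216 m from the diameter, here below the top edge, so the centroid depth is h_c = 1.27 + 0.386216 = 1.65622 m.
A = πr²/2 = π × 0.91²/2 = 1.30078 m².
Resultant F = γ·h_c·A = 7.76952 × 1.65622 × 1.30078 = 16.7385 kN.
I_c = (π/8 − 8/(9π))·r⁴ = 0.109757 × 0.91⁴ = 0.0752658 m⁴.
Centre of pressure: y_p = y_c + I_c/(y_c·A) = 1.65622 + 0.0752658/(1.65622 × 1.30078) = 1.65622 + 0.0349362 = 1.69116 m along the plane.

h_p = 1.69 m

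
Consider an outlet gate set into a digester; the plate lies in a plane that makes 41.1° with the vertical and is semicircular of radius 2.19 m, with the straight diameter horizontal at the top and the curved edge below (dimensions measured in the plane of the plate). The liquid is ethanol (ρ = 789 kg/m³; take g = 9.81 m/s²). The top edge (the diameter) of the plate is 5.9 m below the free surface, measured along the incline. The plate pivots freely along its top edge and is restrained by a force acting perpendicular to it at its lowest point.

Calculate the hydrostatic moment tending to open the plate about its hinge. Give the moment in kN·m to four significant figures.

M ≈ 293.7 kN·m

γ = ρg = 789 × 9.81 / 1000 = 7.74009 kN/m³.
The plate makes 41.1° with the vertical, i.e. θ = 90° − 41.1° = 48.9° to the horizontal. Measuring y along the incline from the free-surface line, vertical depth h = y·sinθ with sinθ = 0.753563.
The centroid of a semicircle lies 4r/(3π) = 0.929465 m from the diameter, here below the top edge, so y_c = 5.9 + 0.929465 = 6.82947 m and h_c = 6.82947 × 0.753563 = 5.14644 m.
A = πr²/2 = π × 2.19²/2 = 7.5337 m².
Resultant F = γ·h_c·A = 7.74009 × 5.14644 × 7.5337 = 300.097 kN.
I_c = (π/8 − 8/(9π))·r⁴ = 0.109757 × 2.19⁴ = 2.52469 m⁴.
Centre of pressure: y_p = y_c + I_c/(y_c·A) = 6.82947 + 2.52469/(6.82947 × 7.5337) = 6.82947 + 0.0490696 = 6.87854 m along the plane.
The resultant acts 0.929465 + 0.0490696 = 0.978535 m (along the plate) below the hinge at the top edge, so the moment about the hinge is M = F × 0.978535 = 300.097 × 0.978535 = 293.655 kN·m.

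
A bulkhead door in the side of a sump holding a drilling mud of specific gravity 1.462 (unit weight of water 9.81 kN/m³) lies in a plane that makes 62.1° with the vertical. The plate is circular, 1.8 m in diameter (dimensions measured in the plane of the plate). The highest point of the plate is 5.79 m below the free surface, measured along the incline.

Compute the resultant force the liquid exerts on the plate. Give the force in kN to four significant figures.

F ≈ 114.3 kN

γ = 1.462 × 9.81 = 14.34222 kN/m³.
The plate makes 62.1° with the vertical, i.e. θ = 90° − 62.1° = 27.9° to the horizontal. Measuring y along the incline from the free-surface line, vertical depth h = y·sinθ with sinθ = 0.467930.
The centroid is at the centre, 0.9 m below the top of the plate, so y_c = 5.79 + 0.9 = 6.69 m and h_c = 6.69 × 0.467930 = 3.13045 m.
A = π(0.9)² = 2.54469 m².
Resultant F = γ·h_c·A = 14.34222 × 3.13045 × 2.54469 = 114.25 kN.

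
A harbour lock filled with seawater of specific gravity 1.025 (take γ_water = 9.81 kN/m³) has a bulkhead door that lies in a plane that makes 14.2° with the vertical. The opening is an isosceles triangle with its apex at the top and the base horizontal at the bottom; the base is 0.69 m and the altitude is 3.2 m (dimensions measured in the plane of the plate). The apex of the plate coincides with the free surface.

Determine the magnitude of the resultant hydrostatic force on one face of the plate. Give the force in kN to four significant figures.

γ = 1.025 × 9.81 = 10.05525 kN/m³.
The plate makes 14.2° with the vertical, i.e. θ = 90° − 14.2° = 75.8° to the horizontal. Measuring y along the incline from the free-surface line, vertical depth h = y·sinθ with sinθ = 0.969445.
With the apex up, the centroid sits 2h/3 = 2 × 3.2/3 = 2.13333 m below the apex, so y_c = 2.13333 m and h_c = 2.13333 × 0.969445 = 2.06815 m.
A = ½ × 0.69 × 3.2 = 1.104 m².
Resultant F = γ·h_c·A = 10.05525 × 2.06815 × 1.104 = 22.9585 kN.

F ≈ 22.96 kN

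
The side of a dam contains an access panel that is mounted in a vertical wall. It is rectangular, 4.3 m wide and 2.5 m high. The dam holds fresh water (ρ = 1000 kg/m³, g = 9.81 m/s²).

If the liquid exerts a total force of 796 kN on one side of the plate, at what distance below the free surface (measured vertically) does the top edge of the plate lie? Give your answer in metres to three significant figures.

d_top ≈ 6.30 m

γ = ρg = 1000 × 9.81 = 9810 N/m³ = 9.81 kN/m³.
A = 4.3 × 2.5 = 10.75 m².
From F = γ·h_c·A, the centroid depth is h_c = 796/(9.81 × 10.75) = 7.54806 m.
The centroid lies 2.5/2 = 1.25 m below the top edge, so the top edge sits at h_top = 7.54806 − 1.25 = 6.29806 m below the surface.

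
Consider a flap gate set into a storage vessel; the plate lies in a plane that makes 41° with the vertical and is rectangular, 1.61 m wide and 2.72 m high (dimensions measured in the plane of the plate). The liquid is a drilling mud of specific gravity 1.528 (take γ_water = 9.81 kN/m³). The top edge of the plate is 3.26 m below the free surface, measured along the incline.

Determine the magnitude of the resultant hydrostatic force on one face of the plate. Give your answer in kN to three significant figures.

F ≈ 229 kN

γ = 1.528 × 9.81 = 14.98968 kN/m³.
The plate makes 41° with the vertical, i.e. θ = 90° − 41° = 49° to the horizontal. Measuring y along the incline from the free-surface line, vertical depth h = y·sinθ with sinθ = 0.754710.
The centroid lies 2.72/2 = 1.36 m below the top edge, so y_c = 3.26 + 1.36 = 4.62 m and h_c = 4.62 × 0.754710 = 3.48676 m.
A = 1.61 × 2.72 = 4.3792 m².
Resultant F = γ·h_c·A = 14.98968 × 3.48676 × 4.3792 = 228.881 kN.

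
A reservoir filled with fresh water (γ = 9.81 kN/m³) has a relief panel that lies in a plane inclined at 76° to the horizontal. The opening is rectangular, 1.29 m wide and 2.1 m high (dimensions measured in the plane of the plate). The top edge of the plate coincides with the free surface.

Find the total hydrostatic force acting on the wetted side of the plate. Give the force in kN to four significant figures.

F ≈ 27.08 kN

γ = 9.81 kN/m³.
Let θ = 76° be the plate's angle to the horizontal; measure y along the incline from where the plane meets the free surface. Vertical depth h = y·sinθ with sinθ = 0.970296.
The centroid lies 2.1/2 = 1.05 m below the top edge, so y_c = 1.05 m and h_c = 1.05 × 0.970296 = 1.01881 m.
A = 1.29 × 2.1 = 2.709 m².
Resultant F = γ·h_c·A = 9.81 × 1.01881 × 2.709 = 27.0752 kN.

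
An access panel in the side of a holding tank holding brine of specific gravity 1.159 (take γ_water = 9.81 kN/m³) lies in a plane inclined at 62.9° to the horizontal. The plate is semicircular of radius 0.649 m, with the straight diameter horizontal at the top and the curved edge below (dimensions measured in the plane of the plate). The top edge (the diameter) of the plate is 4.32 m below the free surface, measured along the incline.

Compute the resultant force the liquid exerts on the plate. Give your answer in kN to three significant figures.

γ = 1.159 × 9.81 = 11.36979 kN/m³.
Let θ = 62.9° be the plate's angle to the horizontal; measure y along the incline from where the plane meets the free surface. Vertical depth h = y·sinθ with sinθ = 0.890213.
The centroid of a semicircle lies 4r/(3π) = 0.275444 m from the diameter, here below the top edge, so y_c = 4.32 + 0.275444 = 4.59544 m and h_c = 4.59544 × 0.890213 = 4.09092 m.
A = πr²/2 = π × 0.649²/2 = 0.661621 m².
Resultant F = γ·h_c·A = 11.36979 × 4.09092 × 0.661621 = 30.7739 kN.

F ≈ 30.8 kN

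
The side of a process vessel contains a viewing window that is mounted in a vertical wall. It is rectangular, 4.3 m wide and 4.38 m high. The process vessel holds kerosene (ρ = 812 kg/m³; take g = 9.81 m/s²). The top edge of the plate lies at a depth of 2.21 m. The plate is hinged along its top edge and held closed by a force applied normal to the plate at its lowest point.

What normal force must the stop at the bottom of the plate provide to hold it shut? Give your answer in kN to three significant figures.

P ≈ 385 kN

γ = ρg = 812 × 9.81 / 1000 = 7.96572 kN/m³.
The centroid lies 4.38/2 = 2.19 m below the top edge, so the centroid depth is h_c = 2.21 + 2.19 = 4.4 m.
A = 4.3 × 4.38 = 18.834 m².
Resultant F = γ·h_c·A = 7.96572 × 4.4 × 18.834 = 660.116 kN.
I_c = b·h³/12 = 4.3 × 4.38³/12 = 30.1099 m⁴.
Centre of pressure: y_p = y_c + I_c/(y_c·A) = 4.4 + 30.1099/(4.4 × 18.834) = 4.4 + 0.363341 = 4.76334 m along the plane.
The resultant acts 2.19 + 0.363341 = 2.55334 m (along the plate) below the hinge at the top edge, so the moment about the hinge is M = F × 2.55334 = 660.116 × 2.55334 = 1685.5 kN·m.
A normal force at the bottom, 4.38 m from the hinge, must supply this moment: P = 1685.5/4.38 = 384.817 kN.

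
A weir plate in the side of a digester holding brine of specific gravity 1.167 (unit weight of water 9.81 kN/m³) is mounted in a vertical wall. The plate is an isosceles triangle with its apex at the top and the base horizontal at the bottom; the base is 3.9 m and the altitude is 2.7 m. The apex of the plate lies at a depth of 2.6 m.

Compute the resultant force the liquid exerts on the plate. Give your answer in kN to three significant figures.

γ = 1.167 × 9.81 = 11.44827 kN/m³.
With the apex up, the centroid sits 2h/3 = 2 × 2.7/3 = 1.8 m below the apex, so the centroid depth is h_c = 2.6 + 1.8 = 4.4 m.
A = ½ × 3.9 × 2.7 = 5.265 m².
Resultant F = γ·h_c·A = 11.44827 × 4.4 × 5.265 = 265.211 kN.

F ≈ 265 kN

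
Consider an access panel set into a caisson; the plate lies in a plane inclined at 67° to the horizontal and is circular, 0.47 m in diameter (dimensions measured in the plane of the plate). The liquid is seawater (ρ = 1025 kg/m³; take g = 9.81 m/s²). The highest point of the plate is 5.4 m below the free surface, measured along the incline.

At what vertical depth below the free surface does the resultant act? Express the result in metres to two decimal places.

h_p = 5.19 m

γ = ρg = 1025 × 9.81 / 1000 = 10.05525 kN/m³.
Let θ = 67° be the plate's angle to the horizontal; measure y along the incline from where the plane meets the free surface. Vertical depth h = y·sinθ with sinθ = 0.920505.
The centroid is at the centre, 0.235 m below the top of the plate, so y_c = 5.4 + 0.235 = 5.635 m and h_c = 5.635 × 0.920505 = 5.18705 m.
A = π(0.235)² = 0.173494 m².
Resultant F = γ·h_c·A = 10.05525 × 5.18705 × 0.173494 = 9.04894 kN.
I_c = πr⁴/4 = π × 0.235⁴/4 = 0.00239531 m⁴.
Centre of pressure: y_p = y_c + I_c/(y_c·A) = 5.635 + 0.00239531/(5.635 × 0.173494) = 5.635 + 0.0024501 = 5.63745 m along the plane.
Vertically, h_p = y_p·sinθ = 5.63745 × 0.920505 = 5.1893 m.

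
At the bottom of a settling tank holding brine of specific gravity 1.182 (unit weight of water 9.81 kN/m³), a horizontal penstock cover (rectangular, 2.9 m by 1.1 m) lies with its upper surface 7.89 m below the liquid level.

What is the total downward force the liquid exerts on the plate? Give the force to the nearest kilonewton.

F ≈ 292 kN

γ = 1.182 × 9.81 = 11.59542 kN/m³.
The plate is horizontal, so pressure is uniform at p = γ·h = 11.59542 × 7.89 = 91.4879 kN/m².
A = 2.9 × 1.1 = 3.19 m².
F = p·A = 91.4879 × 3.19 = 291.846 kN.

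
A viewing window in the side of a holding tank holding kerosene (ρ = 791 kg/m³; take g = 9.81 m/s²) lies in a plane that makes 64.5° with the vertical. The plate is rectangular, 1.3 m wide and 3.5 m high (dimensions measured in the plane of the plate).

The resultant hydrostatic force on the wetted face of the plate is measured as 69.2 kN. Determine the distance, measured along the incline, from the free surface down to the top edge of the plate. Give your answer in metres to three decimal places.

γ = ρg = 791 × 9.81 / 1000 = 7.75971 kN/m³.
A = 1.3 × 3.5 = 4.55 m².
From F = γ·h_c·A, the centroid depth is h_c = 69.2/(7.75971 × 4.55) = 1.95997 m.
The plate makes 64.5° with the vertical, i.e. θ = 90° − 64.5° = 25.5° to the horizontal. Measuring y along the incline from the free-surface line, vertical depth h = y·sinθ with sinθ = 0.430511.
Along the incline, y_c = h_c/sinθ = 1.95997/0.430511 = 4.55266 m.
The centroid lies 3.5/2 = 1.75 m below the top edge, so the top edge sits at y_top = 4.55266 − 1.75 = 2.80266 m along the incline.

y_top ≈ 2.803 m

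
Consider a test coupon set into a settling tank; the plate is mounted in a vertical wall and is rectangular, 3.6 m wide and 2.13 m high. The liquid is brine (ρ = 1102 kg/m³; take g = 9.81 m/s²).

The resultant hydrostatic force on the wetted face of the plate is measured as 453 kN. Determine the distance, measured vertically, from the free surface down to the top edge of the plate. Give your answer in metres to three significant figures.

d_top ≈ 4.40 m

γ = ρg = 1102 × 9.81 / 1000 = 10.81062 kN/m³.
A = 3.6 × 2.13 = 7.668 m².
From F = γ·h_c·A, the centroid depth is h_c = 453/(10.81062 × 7.668) = 5.46469 m.
The centroid lies 2.13/2 = 1.065 m below the top edge, so the top edge sits at h_top = 5.46469 − 1.065 = 4.39969 m below the surface.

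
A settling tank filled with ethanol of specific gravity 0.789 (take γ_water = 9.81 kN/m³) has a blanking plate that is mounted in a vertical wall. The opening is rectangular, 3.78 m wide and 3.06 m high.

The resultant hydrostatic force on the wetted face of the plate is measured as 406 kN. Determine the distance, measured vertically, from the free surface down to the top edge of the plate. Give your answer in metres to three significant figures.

γ = 0.789 × 9.81 = 7.74009 kN/m³.
A = 3.78 × 3.06 = 11.5668 m².
From F = γ·h_c·A, the centroid depth is h_c = 406/(7.74009 × 11.5668) = 4.53489 m.
The centroid lies 3.06/2 = 1.53 m below the top edge, so the top edge sits at h_top = 4.53489 − 1.53 = 3.00489 m below the surface.

d_top ≈ 3.00 m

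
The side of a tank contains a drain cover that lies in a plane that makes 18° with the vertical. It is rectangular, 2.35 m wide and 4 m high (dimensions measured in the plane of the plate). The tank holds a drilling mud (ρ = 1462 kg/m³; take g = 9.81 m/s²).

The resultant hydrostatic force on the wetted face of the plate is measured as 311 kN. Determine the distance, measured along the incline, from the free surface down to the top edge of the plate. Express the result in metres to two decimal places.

γ = ρg = 1462 × 9.81 / 1000 = 14.34222 kN/m³.
A = 2.35 × 4 = 9.4 m².
From F = γ·h_c·A, the centroid depth is h_c = 311/(14.34222 × 9.4) = 2.30683 m.
The plate makes 18° with the vertical, i.e. θ = 90° − 18° = 72° to the horizontal. Measuring y along the incline from the free-surface line, vertical depth h = y·sinθ with sinθ = 0.951057.
Along the incline, y_c = h_c/sinθ = 2.30683/0.951057 = 2.42554 m.
The centroid lies 4/2 = 2 m below the top edge, so the top edge sits at y_top = 2.42554 − 2 = 0.42554 m along the incline.

y_top ≈ 0.43 m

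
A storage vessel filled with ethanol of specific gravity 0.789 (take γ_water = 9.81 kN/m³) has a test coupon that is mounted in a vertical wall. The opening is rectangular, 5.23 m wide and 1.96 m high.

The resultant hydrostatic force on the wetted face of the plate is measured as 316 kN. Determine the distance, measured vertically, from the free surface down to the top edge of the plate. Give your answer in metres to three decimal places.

γ = 0.789 × 9.81 = 7.74009 kN/m³.
A = 5.23 × 1.96 = 10.2508 m².
From F = γ·h_c·A, the centroid depth is h_c = 316/(7.74009 × 10.2508) = 3.98275 m.
The centroid lies 1.96/2 = 0.98 m below the top edge, so the top edge sits at h_top = 3.98275 − 0.98 = 3.00275 m below the surface.

d_top ≈ 3.003 m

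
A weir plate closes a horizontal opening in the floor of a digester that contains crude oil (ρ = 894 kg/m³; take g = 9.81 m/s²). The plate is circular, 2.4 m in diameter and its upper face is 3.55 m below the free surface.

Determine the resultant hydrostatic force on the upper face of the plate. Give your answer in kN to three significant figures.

F ≈ 141 kN

γ = ρg = 894 × 9.81 / 1000 = 8.77014 kN/m³.
The plate is horizontal, so pressure is uniform at p = γ·h = 8.77014 × 3.55 = 31.134 kN/m².
A = π(1.2)² = 4.52389 m².
F = p·A = 31.134 × 4.52389 = 140.847 kN.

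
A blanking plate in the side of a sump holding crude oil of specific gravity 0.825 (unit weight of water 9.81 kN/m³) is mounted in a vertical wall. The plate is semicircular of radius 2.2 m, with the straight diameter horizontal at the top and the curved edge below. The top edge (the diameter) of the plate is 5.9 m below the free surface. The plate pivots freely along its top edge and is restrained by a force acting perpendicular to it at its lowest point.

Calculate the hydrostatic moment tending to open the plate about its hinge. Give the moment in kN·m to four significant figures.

γ = 0.825 × 9.81 = 8.09325 kN/m³.
The centroid of a semicircle lies 4r/(3π) = 0.933709 m from the diameter, here below the top edge, so the centroid depth is h_c = 5.9 + 0.933709 = 6.83371 m.
A = πr²/2 = π × 2.2²/2 = 7.60265 m².
Resultant F = γ·h_c·A = 8.09325 × 6.83371 × 7.60265 = 420.479 kN.
I_c = (π/8 − 8/(9π))·r⁴ = 0.109757 × 2.2⁴ = 2.57112 m⁴.
Centre of pressure: y_p = y_c + I_c/(y_c·A) = 6.83371 + 2.57112/(6.83371 × 7.60265) = 6.83371 + 0.0494881 = 6.8832 m along the plane.
The resultant acts 0.933709 + 0.0494881 = 0.983197 m (along the plate) below the hinge at the top edge, so the moment about the hinge is M = F × 0.983197 = 420.479 × 0.983197 = 413.414 kN·m.

M ≈ 413.4 kN·m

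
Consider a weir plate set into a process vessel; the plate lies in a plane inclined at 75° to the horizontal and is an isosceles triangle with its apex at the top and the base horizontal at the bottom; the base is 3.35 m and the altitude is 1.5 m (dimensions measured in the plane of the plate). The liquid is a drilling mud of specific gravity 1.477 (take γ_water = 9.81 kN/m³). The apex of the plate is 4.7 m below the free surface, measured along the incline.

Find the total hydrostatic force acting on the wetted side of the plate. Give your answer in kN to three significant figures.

F ≈ 200 kN

γ = 1.477 × 9.81 = 14.48937 kN/m³.
Let θ = 75° be the plate's angle to the horizontal; measure y along the incline from where the plane meets the free surface. Vertical depth h = y·sinθ with sinθ = 0.965926.
With the apex up, the centroid sits 2h/3 = 2 × 1.5/3 = 1 m below the apex, so y_c = 4.7 + 1 = 5.7 m and h_c = 5.7 × 0.965926 = 5.50578 m.
A = ½ × 3.35 × 1.5 = 2.5125 m².
Resultant F = γ·h_c·A = 14.48937 × 5.50578 × 2.5125 = 200.435 kN.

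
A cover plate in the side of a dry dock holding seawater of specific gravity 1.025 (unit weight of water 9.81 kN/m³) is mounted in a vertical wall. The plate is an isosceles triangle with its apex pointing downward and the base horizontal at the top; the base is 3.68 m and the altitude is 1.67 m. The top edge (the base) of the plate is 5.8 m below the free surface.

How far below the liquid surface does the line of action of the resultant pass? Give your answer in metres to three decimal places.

γ = 1.025 × 9.81 = 10.05525 kN/m³.
With the apex down, the centroid sits h/3 = 1.67/3 = 0.556667 m below the base (the top edge), so the centroid depth is h_c = 5.8 + 0.556667 = 6.35667 m.
A = ½ × 3.68 × 1.67 = 3.0728 m².
Resultant F = γ·h_c·A = 10.05525 × 6.35667 × 3.0728 = 196.407 kN.
I_c = b·h³/36 = 3.68 × 1.67³/36 = 0.476096 m⁴.
Centre of pressure: y_p = y_c + I_c/(y_c·A) = 6.35667 + 0.476096/(6.35667 × 3.0728) = 6.35667 + 0.0243742 = 6.38104 m along the plane.

h_p = 6.381 m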